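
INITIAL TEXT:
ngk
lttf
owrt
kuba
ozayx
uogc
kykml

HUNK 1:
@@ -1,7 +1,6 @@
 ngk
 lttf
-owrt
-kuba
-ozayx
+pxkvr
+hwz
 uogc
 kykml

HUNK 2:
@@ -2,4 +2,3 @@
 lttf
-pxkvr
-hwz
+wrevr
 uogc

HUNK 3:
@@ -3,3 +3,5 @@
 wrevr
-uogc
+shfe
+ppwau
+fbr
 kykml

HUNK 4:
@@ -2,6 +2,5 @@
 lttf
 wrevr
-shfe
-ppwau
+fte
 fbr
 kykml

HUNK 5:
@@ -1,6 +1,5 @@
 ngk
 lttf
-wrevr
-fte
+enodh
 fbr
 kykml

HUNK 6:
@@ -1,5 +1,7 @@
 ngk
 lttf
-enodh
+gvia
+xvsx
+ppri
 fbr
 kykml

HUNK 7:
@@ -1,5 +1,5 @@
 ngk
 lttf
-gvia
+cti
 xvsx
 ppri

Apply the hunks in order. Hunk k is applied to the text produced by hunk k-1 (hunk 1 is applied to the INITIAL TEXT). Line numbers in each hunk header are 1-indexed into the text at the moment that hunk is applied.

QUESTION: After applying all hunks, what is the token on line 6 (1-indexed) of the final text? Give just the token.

Answer: fbr

Derivation:
Hunk 1: at line 1 remove [owrt,kuba,ozayx] add [pxkvr,hwz] -> 6 lines: ngk lttf pxkvr hwz uogc kykml
Hunk 2: at line 2 remove [pxkvr,hwz] add [wrevr] -> 5 lines: ngk lttf wrevr uogc kykml
Hunk 3: at line 3 remove [uogc] add [shfe,ppwau,fbr] -> 7 lines: ngk lttf wrevr shfe ppwau fbr kykml
Hunk 4: at line 2 remove [shfe,ppwau] add [fte] -> 6 lines: ngk lttf wrevr fte fbr kykml
Hunk 5: at line 1 remove [wrevr,fte] add [enodh] -> 5 lines: ngk lttf enodh fbr kykml
Hunk 6: at line 1 remove [enodh] add [gvia,xvsx,ppri] -> 7 lines: ngk lttf gvia xvsx ppri fbr kykml
Hunk 7: at line 1 remove [gvia] add [cti] -> 7 lines: ngk lttf cti xvsx ppri fbr kykml
Final line 6: fbr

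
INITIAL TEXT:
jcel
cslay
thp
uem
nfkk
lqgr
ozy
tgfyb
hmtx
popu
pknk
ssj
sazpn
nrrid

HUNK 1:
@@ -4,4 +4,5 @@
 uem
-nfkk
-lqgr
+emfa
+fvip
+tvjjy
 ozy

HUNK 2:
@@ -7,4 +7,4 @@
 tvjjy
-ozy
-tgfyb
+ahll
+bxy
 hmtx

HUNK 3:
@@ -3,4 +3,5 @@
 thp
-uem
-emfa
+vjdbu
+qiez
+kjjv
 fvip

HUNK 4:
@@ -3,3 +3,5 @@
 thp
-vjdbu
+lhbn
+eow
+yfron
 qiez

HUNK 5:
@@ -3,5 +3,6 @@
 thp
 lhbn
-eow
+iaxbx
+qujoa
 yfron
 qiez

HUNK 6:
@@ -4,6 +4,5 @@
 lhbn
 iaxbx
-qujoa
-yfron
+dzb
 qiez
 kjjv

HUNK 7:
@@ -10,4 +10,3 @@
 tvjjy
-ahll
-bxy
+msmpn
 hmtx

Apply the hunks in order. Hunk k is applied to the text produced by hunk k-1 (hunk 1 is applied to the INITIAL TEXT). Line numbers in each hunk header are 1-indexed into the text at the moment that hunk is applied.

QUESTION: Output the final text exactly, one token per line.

Hunk 1: at line 4 remove [nfkk,lqgr] add [emfa,fvip,tvjjy] -> 15 lines: jcel cslay thp uem emfa fvip tvjjy ozy tgfyb hmtx popu pknk ssj sazpn nrrid
Hunk 2: at line 7 remove [ozy,tgfyb] add [ahll,bxy] -> 15 lines: jcel cslay thp uem emfa fvip tvjjy ahll bxy hmtx popu pknk ssj sazpn nrrid
Hunk 3: at line 3 remove [uem,emfa] add [vjdbu,qiez,kjjv] -> 16 lines: jcel cslay thp vjdbu qiez kjjv fvip tvjjy ahll bxy hmtx popu pknk ssj sazpn nrrid
Hunk 4: at line 3 remove [vjdbu] add [lhbn,eow,yfron] -> 18 lines: jcel cslay thp lhbn eow yfron qiez kjjv fvip tvjjy ahll bxy hmtx popu pknk ssj sazpn nrrid
Hunk 5: at line 3 remove [eow] add [iaxbx,qujoa] -> 19 lines: jcel cslay thp lhbn iaxbx qujoa yfron qiez kjjv fvip tvjjy ahll bxy hmtx popu pknk ssj sazpn nrrid
Hunk 6: at line 4 remove [qujoa,yfron] add [dzb] -> 18 lines: jcel cslay thp lhbn iaxbx dzb qiez kjjv fvip tvjjy ahll bxy hmtx popu pknk ssj sazpn nrrid
Hunk 7: at line 10 remove [ahll,bxy] add [msmpn] -> 17 lines: jcel cslay thp lhbn iaxbx dzb qiez kjjv fvip tvjjy msmpn hmtx popu pknk ssj sazpn nrrid

Answer: jcel
cslay
thp
lhbn
iaxbx
dzb
qiez
kjjv
fvip
tvjjy
msmpn
hmtx
popu
pknk
ssj
sazpn
nrrid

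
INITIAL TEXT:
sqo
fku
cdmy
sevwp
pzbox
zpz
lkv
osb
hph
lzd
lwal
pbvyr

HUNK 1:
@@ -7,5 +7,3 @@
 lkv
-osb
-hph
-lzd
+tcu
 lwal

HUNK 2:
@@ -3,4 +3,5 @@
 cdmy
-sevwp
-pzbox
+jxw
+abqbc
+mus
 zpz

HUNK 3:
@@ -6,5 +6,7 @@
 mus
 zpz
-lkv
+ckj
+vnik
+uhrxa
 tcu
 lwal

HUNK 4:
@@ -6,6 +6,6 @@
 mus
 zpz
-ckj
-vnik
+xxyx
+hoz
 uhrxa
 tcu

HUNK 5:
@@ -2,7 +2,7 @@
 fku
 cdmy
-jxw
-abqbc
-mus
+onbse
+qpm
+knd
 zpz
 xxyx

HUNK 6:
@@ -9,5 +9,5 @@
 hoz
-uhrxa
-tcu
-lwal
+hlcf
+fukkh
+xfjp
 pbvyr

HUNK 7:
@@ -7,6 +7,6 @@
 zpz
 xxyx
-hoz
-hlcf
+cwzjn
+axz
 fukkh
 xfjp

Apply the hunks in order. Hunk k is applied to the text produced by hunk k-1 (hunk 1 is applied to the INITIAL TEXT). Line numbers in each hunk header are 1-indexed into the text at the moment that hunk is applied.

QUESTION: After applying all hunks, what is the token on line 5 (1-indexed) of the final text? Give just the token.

Answer: qpm

Derivation:
Hunk 1: at line 7 remove [osb,hph,lzd] add [tcu] -> 10 lines: sqo fku cdmy sevwp pzbox zpz lkv tcu lwal pbvyr
Hunk 2: at line 3 remove [sevwp,pzbox] add [jxw,abqbc,mus] -> 11 lines: sqo fku cdmy jxw abqbc mus zpz lkv tcu lwal pbvyr
Hunk 3: at line 6 remove [lkv] add [ckj,vnik,uhrxa] -> 13 lines: sqo fku cdmy jxw abqbc mus zpz ckj vnik uhrxa tcu lwal pbvyr
Hunk 4: at line 6 remove [ckj,vnik] add [xxyx,hoz] -> 13 lines: sqo fku cdmy jxw abqbc mus zpz xxyx hoz uhrxa tcu lwal pbvyr
Hunk 5: at line 2 remove [jxw,abqbc,mus] add [onbse,qpm,knd] -> 13 lines: sqo fku cdmy onbse qpm knd zpz xxyx hoz uhrxa tcu lwal pbvyr
Hunk 6: at line 9 remove [uhrxa,tcu,lwal] add [hlcf,fukkh,xfjp] -> 13 lines: sqo fku cdmy onbse qpm knd zpz xxyx hoz hlcf fukkh xfjp pbvyr
Hunk 7: at line 7 remove [hoz,hlcf] add [cwzjn,axz] -> 13 lines: sqo fku cdmy onbse qpm knd zpz xxyx cwzjn axz fukkh xfjp pbvyr
Final line 5: qpm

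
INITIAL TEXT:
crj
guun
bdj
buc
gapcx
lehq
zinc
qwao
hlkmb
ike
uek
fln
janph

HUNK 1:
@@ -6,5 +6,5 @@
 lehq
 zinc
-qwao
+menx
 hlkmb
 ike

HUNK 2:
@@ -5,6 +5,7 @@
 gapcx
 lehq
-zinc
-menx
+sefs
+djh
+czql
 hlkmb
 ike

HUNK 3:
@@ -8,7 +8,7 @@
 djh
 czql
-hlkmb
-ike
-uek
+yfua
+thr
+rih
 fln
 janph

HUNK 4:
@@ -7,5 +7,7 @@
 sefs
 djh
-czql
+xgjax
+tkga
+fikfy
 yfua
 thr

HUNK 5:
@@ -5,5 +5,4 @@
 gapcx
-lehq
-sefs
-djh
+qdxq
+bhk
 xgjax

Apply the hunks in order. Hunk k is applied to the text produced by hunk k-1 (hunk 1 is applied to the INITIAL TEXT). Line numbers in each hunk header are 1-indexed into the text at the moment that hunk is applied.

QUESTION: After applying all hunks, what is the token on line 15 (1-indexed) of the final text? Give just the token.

Hunk 1: at line 6 remove [qwao] add [menx] -> 13 lines: crj guun bdj buc gapcx lehq zinc menx hlkmb ike uek fln janph
Hunk 2: at line 5 remove [zinc,menx] add [sefs,djh,czql] -> 14 lines: crj guun bdj buc gapcx lehq sefs djh czql hlkmb ike uek fln janph
Hunk 3: at line 8 remove [hlkmb,ike,uek] add [yfua,thr,rih] -> 14 lines: crj guun bdj buc gapcx lehq sefs djh czql yfua thr rih fln janph
Hunk 4: at line 7 remove [czql] add [xgjax,tkga,fikfy] -> 16 lines: crj guun bdj buc gapcx lehq sefs djh xgjax tkga fikfy yfua thr rih fln janph
Hunk 5: at line 5 remove [lehq,sefs,djh] add [qdxq,bhk] -> 15 lines: crj guun bdj buc gapcx qdxq bhk xgjax tkga fikfy yfua thr rih fln janph
Final line 15: janph

Answer: janph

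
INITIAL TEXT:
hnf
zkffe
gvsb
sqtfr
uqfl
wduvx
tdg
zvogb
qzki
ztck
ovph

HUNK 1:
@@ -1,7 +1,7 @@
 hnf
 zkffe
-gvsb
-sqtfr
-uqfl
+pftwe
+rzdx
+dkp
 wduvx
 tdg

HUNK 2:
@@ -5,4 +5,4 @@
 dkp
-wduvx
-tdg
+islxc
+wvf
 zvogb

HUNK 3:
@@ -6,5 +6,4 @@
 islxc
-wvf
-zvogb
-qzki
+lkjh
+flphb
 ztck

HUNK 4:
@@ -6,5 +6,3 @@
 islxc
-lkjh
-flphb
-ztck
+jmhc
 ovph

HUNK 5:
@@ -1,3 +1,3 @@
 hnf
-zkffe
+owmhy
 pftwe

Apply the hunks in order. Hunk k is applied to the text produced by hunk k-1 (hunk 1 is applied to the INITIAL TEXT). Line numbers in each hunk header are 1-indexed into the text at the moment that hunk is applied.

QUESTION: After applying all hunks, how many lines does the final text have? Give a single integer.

Answer: 8

Derivation:
Hunk 1: at line 1 remove [gvsb,sqtfr,uqfl] add [pftwe,rzdx,dkp] -> 11 lines: hnf zkffe pftwe rzdx dkp wduvx tdg zvogb qzki ztck ovph
Hunk 2: at line 5 remove [wduvx,tdg] add [islxc,wvf] -> 11 lines: hnf zkffe pftwe rzdx dkp islxc wvf zvogb qzki ztck ovph
Hunk 3: at line 6 remove [wvf,zvogb,qzki] add [lkjh,flphb] -> 10 lines: hnf zkffe pftwe rzdx dkp islxc lkjh flphb ztck ovph
Hunk 4: at line 6 remove [lkjh,flphb,ztck] add [jmhc] -> 8 lines: hnf zkffe pftwe rzdx dkp islxc jmhc ovph
Hunk 5: at line 1 remove [zkffe] add [owmhy] -> 8 lines: hnf owmhy pftwe rzdx dkp islxc jmhc ovph
Final line count: 8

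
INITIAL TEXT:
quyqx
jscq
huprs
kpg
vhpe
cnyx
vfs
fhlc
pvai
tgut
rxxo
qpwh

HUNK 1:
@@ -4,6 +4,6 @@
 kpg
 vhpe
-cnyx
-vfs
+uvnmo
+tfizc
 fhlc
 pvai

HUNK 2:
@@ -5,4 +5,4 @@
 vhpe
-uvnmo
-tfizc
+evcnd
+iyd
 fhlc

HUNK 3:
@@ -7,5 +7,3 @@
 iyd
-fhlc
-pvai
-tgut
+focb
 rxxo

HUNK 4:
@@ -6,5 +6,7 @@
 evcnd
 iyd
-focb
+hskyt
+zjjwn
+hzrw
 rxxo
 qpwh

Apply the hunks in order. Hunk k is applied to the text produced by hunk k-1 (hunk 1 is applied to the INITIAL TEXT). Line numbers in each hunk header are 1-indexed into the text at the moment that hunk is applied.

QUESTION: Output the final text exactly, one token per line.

Hunk 1: at line 4 remove [cnyx,vfs] add [uvnmo,tfizc] -> 12 lines: quyqx jscq huprs kpg vhpe uvnmo tfizc fhlc pvai tgut rxxo qpwh
Hunk 2: at line 5 remove [uvnmo,tfizc] add [evcnd,iyd] -> 12 lines: quyqx jscq huprs kpg vhpe evcnd iyd fhlc pvai tgut rxxo qpwh
Hunk 3: at line 7 remove [fhlc,pvai,tgut] add [focb] -> 10 lines: quyqx jscq huprs kpg vhpe evcnd iyd focb rxxo qpwh
Hunk 4: at line 6 remove [focb] add [hskyt,zjjwn,hzrw] -> 12 lines: quyqx jscq huprs kpg vhpe evcnd iyd hskyt zjjwn hzrw rxxo qpwh

Answer: quyqx
jscq
huprs
kpg
vhpe
evcnd
iyd
hskyt
zjjwn
hzrw
rxxo
qpwh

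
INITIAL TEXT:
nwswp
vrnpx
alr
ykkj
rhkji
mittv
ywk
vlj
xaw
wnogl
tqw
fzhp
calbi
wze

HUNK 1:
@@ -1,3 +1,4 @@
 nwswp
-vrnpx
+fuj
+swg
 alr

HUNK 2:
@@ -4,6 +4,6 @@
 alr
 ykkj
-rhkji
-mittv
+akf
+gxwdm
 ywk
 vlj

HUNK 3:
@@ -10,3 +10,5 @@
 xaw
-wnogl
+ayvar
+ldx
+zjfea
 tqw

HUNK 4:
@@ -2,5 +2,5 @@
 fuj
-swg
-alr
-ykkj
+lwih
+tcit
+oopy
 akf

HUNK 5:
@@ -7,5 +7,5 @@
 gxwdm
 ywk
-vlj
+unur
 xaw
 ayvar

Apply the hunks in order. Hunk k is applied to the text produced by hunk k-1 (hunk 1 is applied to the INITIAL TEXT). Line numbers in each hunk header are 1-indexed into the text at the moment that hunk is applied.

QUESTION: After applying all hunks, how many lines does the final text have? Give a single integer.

Answer: 17

Derivation:
Hunk 1: at line 1 remove [vrnpx] add [fuj,swg] -> 15 lines: nwswp fuj swg alr ykkj rhkji mittv ywk vlj xaw wnogl tqw fzhp calbi wze
Hunk 2: at line 4 remove [rhkji,mittv] add [akf,gxwdm] -> 15 lines: nwswp fuj swg alr ykkj akf gxwdm ywk vlj xaw wnogl tqw fzhp calbi wze
Hunk 3: at line 10 remove [wnogl] add [ayvar,ldx,zjfea] -> 17 lines: nwswp fuj swg alr ykkj akf gxwdm ywk vlj xaw ayvar ldx zjfea tqw fzhp calbi wze
Hunk 4: at line 2 remove [swg,alr,ykkj] add [lwih,tcit,oopy] -> 17 lines: nwswp fuj lwih tcit oopy akf gxwdm ywk vlj xaw ayvar ldx zjfea tqw fzhp calbi wze
Hunk 5: at line 7 remove [vlj] add [unur] -> 17 lines: nwswp fuj lwih tcit oopy akf gxwdm ywk unur xaw ayvar ldx zjfea tqw fzhp calbi wze
Final line count: 17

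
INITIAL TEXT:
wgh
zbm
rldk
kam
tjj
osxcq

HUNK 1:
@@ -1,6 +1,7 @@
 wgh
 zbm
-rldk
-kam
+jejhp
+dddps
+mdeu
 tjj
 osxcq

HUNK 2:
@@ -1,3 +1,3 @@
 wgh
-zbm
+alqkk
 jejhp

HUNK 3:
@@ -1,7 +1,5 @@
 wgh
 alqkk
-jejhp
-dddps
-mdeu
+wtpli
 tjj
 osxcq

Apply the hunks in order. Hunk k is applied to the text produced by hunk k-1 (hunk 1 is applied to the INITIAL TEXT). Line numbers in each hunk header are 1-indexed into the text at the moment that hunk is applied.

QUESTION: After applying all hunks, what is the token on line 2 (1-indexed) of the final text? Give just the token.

Hunk 1: at line 1 remove [rldk,kam] add [jejhp,dddps,mdeu] -> 7 lines: wgh zbm jejhp dddps mdeu tjj osxcq
Hunk 2: at line 1 remove [zbm] add [alqkk] -> 7 lines: wgh alqkk jejhp dddps mdeu tjj osxcq
Hunk 3: at line 1 remove [jejhp,dddps,mdeu] add [wtpli] -> 5 lines: wgh alqkk wtpli tjj osxcq
Final line 2: alqkk

Answer: alqkk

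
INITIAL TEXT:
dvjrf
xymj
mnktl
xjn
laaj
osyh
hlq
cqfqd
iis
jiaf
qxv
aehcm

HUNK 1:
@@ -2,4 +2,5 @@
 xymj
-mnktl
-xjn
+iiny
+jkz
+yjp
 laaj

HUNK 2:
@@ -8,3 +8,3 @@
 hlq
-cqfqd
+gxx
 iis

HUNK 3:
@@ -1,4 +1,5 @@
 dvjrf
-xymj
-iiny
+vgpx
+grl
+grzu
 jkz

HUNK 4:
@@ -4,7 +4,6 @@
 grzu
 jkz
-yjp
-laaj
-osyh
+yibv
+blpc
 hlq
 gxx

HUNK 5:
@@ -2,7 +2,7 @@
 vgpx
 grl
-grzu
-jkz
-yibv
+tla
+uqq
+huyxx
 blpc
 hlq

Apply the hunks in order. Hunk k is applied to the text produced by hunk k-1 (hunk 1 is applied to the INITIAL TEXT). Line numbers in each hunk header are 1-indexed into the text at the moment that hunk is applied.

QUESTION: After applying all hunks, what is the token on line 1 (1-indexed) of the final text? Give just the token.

Hunk 1: at line 2 remove [mnktl,xjn] add [iiny,jkz,yjp] -> 13 lines: dvjrf xymj iiny jkz yjp laaj osyh hlq cqfqd iis jiaf qxv aehcm
Hunk 2: at line 8 remove [cqfqd] add [gxx] -> 13 lines: dvjrf xymj iiny jkz yjp laaj osyh hlq gxx iis jiaf qxv aehcm
Hunk 3: at line 1 remove [xymj,iiny] add [vgpx,grl,grzu] -> 14 lines: dvjrf vgpx grl grzu jkz yjp laaj osyh hlq gxx iis jiaf qxv aehcm
Hunk 4: at line 4 remove [yjp,laaj,osyh] add [yibv,blpc] -> 13 lines: dvjrf vgpx grl grzu jkz yibv blpc hlq gxx iis jiaf qxv aehcm
Hunk 5: at line 2 remove [grzu,jkz,yibv] add [tla,uqq,huyxx] -> 13 lines: dvjrf vgpx grl tla uqq huyxx blpc hlq gxx iis jiaf qxv aehcm
Final line 1: dvjrf

Answer: dvjrf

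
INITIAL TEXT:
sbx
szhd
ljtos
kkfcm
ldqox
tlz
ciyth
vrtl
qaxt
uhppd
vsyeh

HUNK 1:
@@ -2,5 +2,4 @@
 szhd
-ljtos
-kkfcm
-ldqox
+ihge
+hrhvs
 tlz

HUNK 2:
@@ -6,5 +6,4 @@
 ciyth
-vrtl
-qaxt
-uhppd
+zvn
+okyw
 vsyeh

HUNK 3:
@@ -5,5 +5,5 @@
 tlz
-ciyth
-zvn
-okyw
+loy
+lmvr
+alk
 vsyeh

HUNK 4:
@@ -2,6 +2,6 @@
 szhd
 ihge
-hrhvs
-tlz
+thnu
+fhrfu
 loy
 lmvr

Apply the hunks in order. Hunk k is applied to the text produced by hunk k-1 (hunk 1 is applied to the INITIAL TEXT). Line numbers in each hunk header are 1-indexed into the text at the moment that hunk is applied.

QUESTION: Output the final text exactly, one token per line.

Answer: sbx
szhd
ihge
thnu
fhrfu
loy
lmvr
alk
vsyeh

Derivation:
Hunk 1: at line 2 remove [ljtos,kkfcm,ldqox] add [ihge,hrhvs] -> 10 lines: sbx szhd ihge hrhvs tlz ciyth vrtl qaxt uhppd vsyeh
Hunk 2: at line 6 remove [vrtl,qaxt,uhppd] add [zvn,okyw] -> 9 lines: sbx szhd ihge hrhvs tlz ciyth zvn okyw vsyeh
Hunk 3: at line 5 remove [ciyth,zvn,okyw] add [loy,lmvr,alk] -> 9 lines: sbx szhd ihge hrhvs tlz loy lmvr alk vsyeh
Hunk 4: at line 2 remove [hrhvs,tlz] add [thnu,fhrfu] -> 9 lines: sbx szhd ihge thnu fhrfu loy lmvr alk vsyeh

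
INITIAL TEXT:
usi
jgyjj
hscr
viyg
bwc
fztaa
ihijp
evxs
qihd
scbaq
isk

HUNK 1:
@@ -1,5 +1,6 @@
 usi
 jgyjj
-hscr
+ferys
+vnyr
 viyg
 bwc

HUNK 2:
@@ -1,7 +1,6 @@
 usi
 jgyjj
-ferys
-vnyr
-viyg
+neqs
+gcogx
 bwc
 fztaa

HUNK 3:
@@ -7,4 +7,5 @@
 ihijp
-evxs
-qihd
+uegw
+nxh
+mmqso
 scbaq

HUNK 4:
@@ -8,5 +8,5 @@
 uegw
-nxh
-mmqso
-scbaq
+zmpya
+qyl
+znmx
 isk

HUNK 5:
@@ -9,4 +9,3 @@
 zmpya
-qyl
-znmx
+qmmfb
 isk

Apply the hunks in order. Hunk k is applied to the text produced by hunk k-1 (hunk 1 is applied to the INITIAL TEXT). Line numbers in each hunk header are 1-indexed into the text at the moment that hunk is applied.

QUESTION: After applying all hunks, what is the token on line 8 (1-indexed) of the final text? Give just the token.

Hunk 1: at line 1 remove [hscr] add [ferys,vnyr] -> 12 lines: usi jgyjj ferys vnyr viyg bwc fztaa ihijp evxs qihd scbaq isk
Hunk 2: at line 1 remove [ferys,vnyr,viyg] add [neqs,gcogx] -> 11 lines: usi jgyjj neqs gcogx bwc fztaa ihijp evxs qihd scbaq isk
Hunk 3: at line 7 remove [evxs,qihd] add [uegw,nxh,mmqso] -> 12 lines: usi jgyjj neqs gcogx bwc fztaa ihijp uegw nxh mmqso scbaq isk
Hunk 4: at line 8 remove [nxh,mmqso,scbaq] add [zmpya,qyl,znmx] -> 12 lines: usi jgyjj neqs gcogx bwc fztaa ihijp uegw zmpya qyl znmx isk
Hunk 5: at line 9 remove [qyl,znmx] add [qmmfb] -> 11 lines: usi jgyjj neqs gcogx bwc fztaa ihijp uegw zmpya qmmfb isk
Final line 8: uegw

Answer: uegw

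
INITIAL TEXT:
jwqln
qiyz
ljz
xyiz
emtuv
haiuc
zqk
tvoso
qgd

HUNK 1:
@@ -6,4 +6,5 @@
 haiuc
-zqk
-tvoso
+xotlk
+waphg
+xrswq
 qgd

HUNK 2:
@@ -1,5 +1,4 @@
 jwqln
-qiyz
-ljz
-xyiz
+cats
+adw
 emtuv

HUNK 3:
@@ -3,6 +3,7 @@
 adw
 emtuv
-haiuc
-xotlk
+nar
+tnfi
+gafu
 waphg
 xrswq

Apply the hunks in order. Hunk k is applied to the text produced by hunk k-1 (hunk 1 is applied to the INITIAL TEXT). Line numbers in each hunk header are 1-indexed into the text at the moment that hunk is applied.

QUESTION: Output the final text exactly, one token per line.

Answer: jwqln
cats
adw
emtuv
nar
tnfi
gafu
waphg
xrswq
qgd

Derivation:
Hunk 1: at line 6 remove [zqk,tvoso] add [xotlk,waphg,xrswq] -> 10 lines: jwqln qiyz ljz xyiz emtuv haiuc xotlk waphg xrswq qgd
Hunk 2: at line 1 remove [qiyz,ljz,xyiz] add [cats,adw] -> 9 lines: jwqln cats adw emtuv haiuc xotlk waphg xrswq qgd
Hunk 3: at line 3 remove [haiuc,xotlk] add [nar,tnfi,gafu] -> 10 lines: jwqln cats adw emtuv nar tnfi gafu waphg xrswq qgd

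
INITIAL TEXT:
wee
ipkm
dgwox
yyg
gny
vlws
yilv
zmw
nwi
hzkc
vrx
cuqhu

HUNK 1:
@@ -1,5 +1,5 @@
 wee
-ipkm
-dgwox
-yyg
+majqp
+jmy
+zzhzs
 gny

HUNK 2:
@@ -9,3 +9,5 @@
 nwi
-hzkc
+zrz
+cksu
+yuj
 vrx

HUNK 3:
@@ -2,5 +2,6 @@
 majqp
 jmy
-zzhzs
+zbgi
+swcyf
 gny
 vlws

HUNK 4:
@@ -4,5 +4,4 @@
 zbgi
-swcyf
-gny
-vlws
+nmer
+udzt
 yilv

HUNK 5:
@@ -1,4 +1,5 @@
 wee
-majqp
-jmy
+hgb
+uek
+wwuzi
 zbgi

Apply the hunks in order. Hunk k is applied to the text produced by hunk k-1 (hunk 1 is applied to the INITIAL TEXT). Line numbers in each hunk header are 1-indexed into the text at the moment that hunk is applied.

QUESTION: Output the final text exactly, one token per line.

Hunk 1: at line 1 remove [ipkm,dgwox,yyg] add [majqp,jmy,zzhzs] -> 12 lines: wee majqp jmy zzhzs gny vlws yilv zmw nwi hzkc vrx cuqhu
Hunk 2: at line 9 remove [hzkc] add [zrz,cksu,yuj] -> 14 lines: wee majqp jmy zzhzs gny vlws yilv zmw nwi zrz cksu yuj vrx cuqhu
Hunk 3: at line 2 remove [zzhzs] add [zbgi,swcyf] -> 15 lines: wee majqp jmy zbgi swcyf gny vlws yilv zmw nwi zrz cksu yuj vrx cuqhu
Hunk 4: at line 4 remove [swcyf,gny,vlws] add [nmer,udzt] -> 14 lines: wee majqp jmy zbgi nmer udzt yilv zmw nwi zrz cksu yuj vrx cuqhu
Hunk 5: at line 1 remove [majqp,jmy] add [hgb,uek,wwuzi] -> 15 lines: wee hgb uek wwuzi zbgi nmer udzt yilv zmw nwi zrz cksu yuj vrx cuqhu

Answer: wee
hgb
uek
wwuzi
zbgi
nmer
udzt
yilv
zmw
nwi
zrz
cksu
yuj
vrx
cuqhu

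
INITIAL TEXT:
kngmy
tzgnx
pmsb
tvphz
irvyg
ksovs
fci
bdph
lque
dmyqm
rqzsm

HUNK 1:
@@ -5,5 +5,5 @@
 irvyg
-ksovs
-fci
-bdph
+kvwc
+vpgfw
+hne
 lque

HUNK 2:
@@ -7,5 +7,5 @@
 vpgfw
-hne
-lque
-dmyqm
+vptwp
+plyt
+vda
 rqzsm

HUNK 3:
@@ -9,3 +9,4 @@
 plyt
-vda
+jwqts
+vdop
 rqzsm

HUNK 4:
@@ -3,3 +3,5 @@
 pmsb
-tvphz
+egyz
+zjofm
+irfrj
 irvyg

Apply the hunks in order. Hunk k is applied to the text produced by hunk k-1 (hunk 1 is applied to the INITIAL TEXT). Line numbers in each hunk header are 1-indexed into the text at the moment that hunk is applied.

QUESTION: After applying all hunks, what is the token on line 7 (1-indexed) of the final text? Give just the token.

Hunk 1: at line 5 remove [ksovs,fci,bdph] add [kvwc,vpgfw,hne] -> 11 lines: kngmy tzgnx pmsb tvphz irvyg kvwc vpgfw hne lque dmyqm rqzsm
Hunk 2: at line 7 remove [hne,lque,dmyqm] add [vptwp,plyt,vda] -> 11 lines: kngmy tzgnx pmsb tvphz irvyg kvwc vpgfw vptwp plyt vda rqzsm
Hunk 3: at line 9 remove [vda] add [jwqts,vdop] -> 12 lines: kngmy tzgnx pmsb tvphz irvyg kvwc vpgfw vptwp plyt jwqts vdop rqzsm
Hunk 4: at line 3 remove [tvphz] add [egyz,zjofm,irfrj] -> 14 lines: kngmy tzgnx pmsb egyz zjofm irfrj irvyg kvwc vpgfw vptwp plyt jwqts vdop rqzsm
Final line 7: irvyg

Answer: irvyg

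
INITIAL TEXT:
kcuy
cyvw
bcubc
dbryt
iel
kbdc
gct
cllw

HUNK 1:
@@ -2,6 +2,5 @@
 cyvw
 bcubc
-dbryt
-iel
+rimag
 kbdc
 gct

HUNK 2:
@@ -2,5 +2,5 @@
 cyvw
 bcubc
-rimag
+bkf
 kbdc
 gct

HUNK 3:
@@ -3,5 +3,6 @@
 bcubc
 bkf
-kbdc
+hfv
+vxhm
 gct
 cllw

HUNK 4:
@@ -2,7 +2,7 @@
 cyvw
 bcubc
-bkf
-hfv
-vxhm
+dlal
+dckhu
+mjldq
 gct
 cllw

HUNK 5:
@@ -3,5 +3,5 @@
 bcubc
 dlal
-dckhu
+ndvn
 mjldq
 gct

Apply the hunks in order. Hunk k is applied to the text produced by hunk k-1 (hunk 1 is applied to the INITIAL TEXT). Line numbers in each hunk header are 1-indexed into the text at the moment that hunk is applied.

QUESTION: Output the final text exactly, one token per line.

Hunk 1: at line 2 remove [dbryt,iel] add [rimag] -> 7 lines: kcuy cyvw bcubc rimag kbdc gct cllw
Hunk 2: at line 2 remove [rimag] add [bkf] -> 7 lines: kcuy cyvw bcubc bkf kbdc gct cllw
Hunk 3: at line 3 remove [kbdc] add [hfv,vxhm] -> 8 lines: kcuy cyvw bcubc bkf hfv vxhm gct cllw
Hunk 4: at line 2 remove [bkf,hfv,vxhm] add [dlal,dckhu,mjldq] -> 8 lines: kcuy cyvw bcubc dlal dckhu mjldq gct cllw
Hunk 5: at line 3 remove [dckhu] add [ndvn] -> 8 lines: kcuy cyvw bcubc dlal ndvn mjldq gct cllw

Answer: kcuy
cyvw
bcubc
dlal
ndvn
mjldq
gct
cllw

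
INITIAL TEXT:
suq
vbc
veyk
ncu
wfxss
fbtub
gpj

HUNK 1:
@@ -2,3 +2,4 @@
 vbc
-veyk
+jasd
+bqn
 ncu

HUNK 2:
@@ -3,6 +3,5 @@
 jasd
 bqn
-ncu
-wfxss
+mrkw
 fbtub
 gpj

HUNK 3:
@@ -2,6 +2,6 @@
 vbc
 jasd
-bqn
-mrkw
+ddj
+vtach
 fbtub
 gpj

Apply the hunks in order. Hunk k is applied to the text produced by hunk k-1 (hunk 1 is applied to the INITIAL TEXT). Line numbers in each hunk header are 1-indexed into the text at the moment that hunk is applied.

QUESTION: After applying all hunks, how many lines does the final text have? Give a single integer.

Hunk 1: at line 2 remove [veyk] add [jasd,bqn] -> 8 lines: suq vbc jasd bqn ncu wfxss fbtub gpj
Hunk 2: at line 3 remove [ncu,wfxss] add [mrkw] -> 7 lines: suq vbc jasd bqn mrkw fbtub gpj
Hunk 3: at line 2 remove [bqn,mrkw] add [ddj,vtach] -> 7 lines: suq vbc jasd ddj vtach fbtub gpj
Final line count: 7

Answer: 7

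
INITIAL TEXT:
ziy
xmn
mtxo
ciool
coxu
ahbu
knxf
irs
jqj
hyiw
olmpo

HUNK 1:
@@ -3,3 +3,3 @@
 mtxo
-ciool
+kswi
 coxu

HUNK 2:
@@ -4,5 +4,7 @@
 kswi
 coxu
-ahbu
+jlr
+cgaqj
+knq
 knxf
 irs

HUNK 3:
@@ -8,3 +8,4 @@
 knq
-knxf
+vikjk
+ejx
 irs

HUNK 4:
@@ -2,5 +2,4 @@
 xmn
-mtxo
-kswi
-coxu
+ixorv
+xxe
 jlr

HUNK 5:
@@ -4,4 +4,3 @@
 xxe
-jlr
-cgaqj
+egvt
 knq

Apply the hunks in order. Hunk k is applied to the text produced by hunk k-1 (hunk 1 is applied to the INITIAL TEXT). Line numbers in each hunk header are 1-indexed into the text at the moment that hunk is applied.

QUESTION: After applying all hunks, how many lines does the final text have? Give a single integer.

Hunk 1: at line 3 remove [ciool] add [kswi] -> 11 lines: ziy xmn mtxo kswi coxu ahbu knxf irs jqj hyiw olmpo
Hunk 2: at line 4 remove [ahbu] add [jlr,cgaqj,knq] -> 13 lines: ziy xmn mtxo kswi coxu jlr cgaqj knq knxf irs jqj hyiw olmpo
Hunk 3: at line 8 remove [knxf] add [vikjk,ejx] -> 14 lines: ziy xmn mtxo kswi coxu jlr cgaqj knq vikjk ejx irs jqj hyiw olmpo
Hunk 4: at line 2 remove [mtxo,kswi,coxu] add [ixorv,xxe] -> 13 lines: ziy xmn ixorv xxe jlr cgaqj knq vikjk ejx irs jqj hyiw olmpo
Hunk 5: at line 4 remove [jlr,cgaqj] add [egvt] -> 12 lines: ziy xmn ixorv xxe egvt knq vikjk ejx irs jqj hyiw olmpo
Final line count: 12

Answer: 12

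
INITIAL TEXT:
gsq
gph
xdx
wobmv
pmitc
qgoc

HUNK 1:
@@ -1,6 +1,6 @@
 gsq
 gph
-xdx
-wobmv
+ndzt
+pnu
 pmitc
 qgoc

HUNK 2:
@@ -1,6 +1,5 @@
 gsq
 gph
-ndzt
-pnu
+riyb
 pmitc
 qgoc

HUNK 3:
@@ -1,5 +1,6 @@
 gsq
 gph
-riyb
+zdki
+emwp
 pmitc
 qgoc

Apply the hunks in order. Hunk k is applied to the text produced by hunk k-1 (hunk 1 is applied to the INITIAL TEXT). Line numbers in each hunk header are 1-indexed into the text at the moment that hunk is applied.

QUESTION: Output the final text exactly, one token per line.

Answer: gsq
gph
zdki
emwp
pmitc
qgoc

Derivation:
Hunk 1: at line 1 remove [xdx,wobmv] add [ndzt,pnu] -> 6 lines: gsq gph ndzt pnu pmitc qgoc
Hunk 2: at line 1 remove [ndzt,pnu] add [riyb] -> 5 lines: gsq gph riyb pmitc qgoc
Hunk 3: at line 1 remove [riyb] add [zdki,emwp] -> 6 lines: gsq gph zdki emwp pmitc qgoc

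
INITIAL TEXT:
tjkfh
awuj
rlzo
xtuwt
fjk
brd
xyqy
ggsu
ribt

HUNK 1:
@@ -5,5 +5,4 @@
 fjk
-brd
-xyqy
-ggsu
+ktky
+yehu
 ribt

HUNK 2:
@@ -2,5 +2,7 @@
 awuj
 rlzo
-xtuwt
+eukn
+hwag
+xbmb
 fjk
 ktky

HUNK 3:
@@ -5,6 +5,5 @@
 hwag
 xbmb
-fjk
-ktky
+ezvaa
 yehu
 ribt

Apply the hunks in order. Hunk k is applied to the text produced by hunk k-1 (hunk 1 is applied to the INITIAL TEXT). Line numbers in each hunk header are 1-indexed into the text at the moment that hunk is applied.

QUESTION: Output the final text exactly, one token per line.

Hunk 1: at line 5 remove [brd,xyqy,ggsu] add [ktky,yehu] -> 8 lines: tjkfh awuj rlzo xtuwt fjk ktky yehu ribt
Hunk 2: at line 2 remove [xtuwt] add [eukn,hwag,xbmb] -> 10 lines: tjkfh awuj rlzo eukn hwag xbmb fjk ktky yehu ribt
Hunk 3: at line 5 remove [fjk,ktky] add [ezvaa] -> 9 lines: tjkfh awuj rlzo eukn hwag xbmb ezvaa yehu ribt

Answer: tjkfh
awuj
rlzo
eukn
hwag
xbmb
ezvaa
yehu
ribt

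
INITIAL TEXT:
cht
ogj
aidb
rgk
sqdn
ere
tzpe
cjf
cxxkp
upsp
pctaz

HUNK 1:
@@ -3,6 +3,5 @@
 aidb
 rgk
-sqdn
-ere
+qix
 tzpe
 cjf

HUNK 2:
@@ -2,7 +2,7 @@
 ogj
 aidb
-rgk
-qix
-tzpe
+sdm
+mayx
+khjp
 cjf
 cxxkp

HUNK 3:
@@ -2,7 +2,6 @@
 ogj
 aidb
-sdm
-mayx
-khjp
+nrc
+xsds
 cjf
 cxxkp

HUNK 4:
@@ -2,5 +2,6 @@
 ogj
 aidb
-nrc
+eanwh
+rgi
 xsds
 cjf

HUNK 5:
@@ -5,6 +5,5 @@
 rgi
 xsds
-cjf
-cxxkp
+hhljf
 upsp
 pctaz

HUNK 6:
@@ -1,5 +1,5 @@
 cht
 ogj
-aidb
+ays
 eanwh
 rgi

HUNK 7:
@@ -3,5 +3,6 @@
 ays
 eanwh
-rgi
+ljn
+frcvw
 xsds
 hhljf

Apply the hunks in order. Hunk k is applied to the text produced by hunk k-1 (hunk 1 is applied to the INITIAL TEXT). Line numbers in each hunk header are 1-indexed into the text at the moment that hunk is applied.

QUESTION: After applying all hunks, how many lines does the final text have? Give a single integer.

Hunk 1: at line 3 remove [sqdn,ere] add [qix] -> 10 lines: cht ogj aidb rgk qix tzpe cjf cxxkp upsp pctaz
Hunk 2: at line 2 remove [rgk,qix,tzpe] add [sdm,mayx,khjp] -> 10 lines: cht ogj aidb sdm mayx khjp cjf cxxkp upsp pctaz
Hunk 3: at line 2 remove [sdm,mayx,khjp] add [nrc,xsds] -> 9 lines: cht ogj aidb nrc xsds cjf cxxkp upsp pctaz
Hunk 4: at line 2 remove [nrc] add [eanwh,rgi] -> 10 lines: cht ogj aidb eanwh rgi xsds cjf cxxkp upsp pctaz
Hunk 5: at line 5 remove [cjf,cxxkp] add [hhljf] -> 9 lines: cht ogj aidb eanwh rgi xsds hhljf upsp pctaz
Hunk 6: at line 1 remove [aidb] add [ays] -> 9 lines: cht ogj ays eanwh rgi xsds hhljf upsp pctaz
Hunk 7: at line 3 remove [rgi] add [ljn,frcvw] -> 10 lines: cht ogj ays eanwh ljn frcvw xsds hhljf upsp pctaz
Final line count: 10

Answer: 10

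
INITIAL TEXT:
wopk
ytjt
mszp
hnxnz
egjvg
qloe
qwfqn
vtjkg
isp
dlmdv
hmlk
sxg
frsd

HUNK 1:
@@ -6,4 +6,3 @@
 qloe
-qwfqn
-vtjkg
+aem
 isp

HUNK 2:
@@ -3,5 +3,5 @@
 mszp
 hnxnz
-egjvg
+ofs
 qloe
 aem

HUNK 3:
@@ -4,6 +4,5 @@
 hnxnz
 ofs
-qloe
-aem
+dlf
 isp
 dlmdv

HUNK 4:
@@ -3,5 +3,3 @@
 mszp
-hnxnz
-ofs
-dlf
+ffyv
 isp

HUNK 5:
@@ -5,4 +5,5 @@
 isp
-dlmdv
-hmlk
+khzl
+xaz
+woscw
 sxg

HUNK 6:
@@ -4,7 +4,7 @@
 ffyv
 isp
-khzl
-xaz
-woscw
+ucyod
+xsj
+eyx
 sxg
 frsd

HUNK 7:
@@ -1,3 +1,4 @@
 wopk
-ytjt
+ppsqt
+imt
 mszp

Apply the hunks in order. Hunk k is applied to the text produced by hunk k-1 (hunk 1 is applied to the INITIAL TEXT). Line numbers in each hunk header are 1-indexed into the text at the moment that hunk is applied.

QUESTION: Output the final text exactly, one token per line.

Answer: wopk
ppsqt
imt
mszp
ffyv
isp
ucyod
xsj
eyx
sxg
frsd

Derivation:
Hunk 1: at line 6 remove [qwfqn,vtjkg] add [aem] -> 12 lines: wopk ytjt mszp hnxnz egjvg qloe aem isp dlmdv hmlk sxg frsd
Hunk 2: at line 3 remove [egjvg] add [ofs] -> 12 lines: wopk ytjt mszp hnxnz ofs qloe aem isp dlmdv hmlk sxg frsd
Hunk 3: at line 4 remove [qloe,aem] add [dlf] -> 11 lines: wopk ytjt mszp hnxnz ofs dlf isp dlmdv hmlk sxg frsd
Hunk 4: at line 3 remove [hnxnz,ofs,dlf] add [ffyv] -> 9 lines: wopk ytjt mszp ffyv isp dlmdv hmlk sxg frsd
Hunk 5: at line 5 remove [dlmdv,hmlk] add [khzl,xaz,woscw] -> 10 lines: wopk ytjt mszp ffyv isp khzl xaz woscw sxg frsd
Hunk 6: at line 4 remove [khzl,xaz,woscw] add [ucyod,xsj,eyx] -> 10 lines: wopk ytjt mszp ffyv isp ucyod xsj eyx sxg frsd
Hunk 7: at line 1 remove [ytjt] add [ppsqt,imt] -> 11 lines: wopk ppsqt imt mszp ffyv isp ucyod xsj eyx sxg frsd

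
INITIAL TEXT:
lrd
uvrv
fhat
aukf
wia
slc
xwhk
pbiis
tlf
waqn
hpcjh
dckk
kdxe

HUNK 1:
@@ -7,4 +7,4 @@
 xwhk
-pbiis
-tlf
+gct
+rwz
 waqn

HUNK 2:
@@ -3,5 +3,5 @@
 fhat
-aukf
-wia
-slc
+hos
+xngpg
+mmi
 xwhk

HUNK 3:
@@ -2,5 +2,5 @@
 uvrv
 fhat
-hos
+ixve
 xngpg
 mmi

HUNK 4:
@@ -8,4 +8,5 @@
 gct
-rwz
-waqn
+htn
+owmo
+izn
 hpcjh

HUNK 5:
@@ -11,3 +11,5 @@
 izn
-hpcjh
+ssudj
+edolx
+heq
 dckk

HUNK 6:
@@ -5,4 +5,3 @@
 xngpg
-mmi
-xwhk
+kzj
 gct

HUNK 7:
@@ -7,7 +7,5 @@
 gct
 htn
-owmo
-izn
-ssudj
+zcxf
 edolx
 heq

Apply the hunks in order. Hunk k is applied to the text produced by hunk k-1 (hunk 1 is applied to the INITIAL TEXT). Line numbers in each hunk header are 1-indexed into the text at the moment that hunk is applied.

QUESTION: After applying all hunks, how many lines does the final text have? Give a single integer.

Answer: 13

Derivation:
Hunk 1: at line 7 remove [pbiis,tlf] add [gct,rwz] -> 13 lines: lrd uvrv fhat aukf wia slc xwhk gct rwz waqn hpcjh dckk kdxe
Hunk 2: at line 3 remove [aukf,wia,slc] add [hos,xngpg,mmi] -> 13 lines: lrd uvrv fhat hos xngpg mmi xwhk gct rwz waqn hpcjh dckk kdxe
Hunk 3: at line 2 remove [hos] add [ixve] -> 13 lines: lrd uvrv fhat ixve xngpg mmi xwhk gct rwz waqn hpcjh dckk kdxe
Hunk 4: at line 8 remove [rwz,waqn] add [htn,owmo,izn] -> 14 lines: lrd uvrv fhat ixve xngpg mmi xwhk gct htn owmo izn hpcjh dckk kdxe
Hunk 5: at line 11 remove [hpcjh] add [ssudj,edolx,heq] -> 16 lines: lrd uvrv fhat ixve xngpg mmi xwhk gct htn owmo izn ssudj edolx heq dckk kdxe
Hunk 6: at line 5 remove [mmi,xwhk] add [kzj] -> 15 lines: lrd uvrv fhat ixve xngpg kzj gct htn owmo izn ssudj edolx heq dckk kdxe
Hunk 7: at line 7 remove [owmo,izn,ssudj] add [zcxf] -> 13 lines: lrd uvrv fhat ixve xngpg kzj gct htn zcxf edolx heq dckk kdxe
Final line count: 13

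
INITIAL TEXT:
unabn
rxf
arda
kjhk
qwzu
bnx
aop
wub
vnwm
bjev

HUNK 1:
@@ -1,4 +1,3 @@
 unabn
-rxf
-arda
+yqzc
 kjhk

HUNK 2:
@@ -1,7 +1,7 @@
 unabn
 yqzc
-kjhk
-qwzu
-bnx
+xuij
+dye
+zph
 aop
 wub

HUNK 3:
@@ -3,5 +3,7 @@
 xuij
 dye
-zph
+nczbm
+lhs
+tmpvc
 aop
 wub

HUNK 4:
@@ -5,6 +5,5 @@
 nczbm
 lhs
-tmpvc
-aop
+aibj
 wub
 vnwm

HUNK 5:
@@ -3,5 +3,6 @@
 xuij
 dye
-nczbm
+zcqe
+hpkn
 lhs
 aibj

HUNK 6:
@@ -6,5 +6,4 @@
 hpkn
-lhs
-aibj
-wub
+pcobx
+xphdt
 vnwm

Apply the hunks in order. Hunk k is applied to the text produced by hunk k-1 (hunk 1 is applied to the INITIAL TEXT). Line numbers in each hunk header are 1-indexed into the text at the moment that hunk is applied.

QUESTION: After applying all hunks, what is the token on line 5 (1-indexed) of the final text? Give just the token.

Answer: zcqe

Derivation:
Hunk 1: at line 1 remove [rxf,arda] add [yqzc] -> 9 lines: unabn yqzc kjhk qwzu bnx aop wub vnwm bjev
Hunk 2: at line 1 remove [kjhk,qwzu,bnx] add [xuij,dye,zph] -> 9 lines: unabn yqzc xuij dye zph aop wub vnwm bjev
Hunk 3: at line 3 remove [zph] add [nczbm,lhs,tmpvc] -> 11 lines: unabn yqzc xuij dye nczbm lhs tmpvc aop wub vnwm bjev
Hunk 4: at line 5 remove [tmpvc,aop] add [aibj] -> 10 lines: unabn yqzc xuij dye nczbm lhs aibj wub vnwm bjev
Hunk 5: at line 3 remove [nczbm] add [zcqe,hpkn] -> 11 lines: unabn yqzc xuij dye zcqe hpkn lhs aibj wub vnwm bjev
Hunk 6: at line 6 remove [lhs,aibj,wub] add [pcobx,xphdt] -> 10 lines: unabn yqzc xuij dye zcqe hpkn pcobx xphdt vnwm bjev
Final line 5: zcqe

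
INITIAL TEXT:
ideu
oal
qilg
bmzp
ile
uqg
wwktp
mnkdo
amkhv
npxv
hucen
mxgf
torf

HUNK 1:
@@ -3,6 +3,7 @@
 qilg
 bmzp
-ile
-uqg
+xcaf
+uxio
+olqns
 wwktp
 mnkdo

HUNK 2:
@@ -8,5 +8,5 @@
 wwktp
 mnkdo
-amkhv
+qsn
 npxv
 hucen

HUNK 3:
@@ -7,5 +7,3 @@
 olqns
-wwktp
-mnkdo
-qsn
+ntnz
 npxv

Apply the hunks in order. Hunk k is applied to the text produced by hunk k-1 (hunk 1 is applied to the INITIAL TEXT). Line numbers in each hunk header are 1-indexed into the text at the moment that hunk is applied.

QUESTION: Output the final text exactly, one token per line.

Hunk 1: at line 3 remove [ile,uqg] add [xcaf,uxio,olqns] -> 14 lines: ideu oal qilg bmzp xcaf uxio olqns wwktp mnkdo amkhv npxv hucen mxgf torf
Hunk 2: at line 8 remove [amkhv] add [qsn] -> 14 lines: ideu oal qilg bmzp xcaf uxio olqns wwktp mnkdo qsn npxv hucen mxgf torf
Hunk 3: at line 7 remove [wwktp,mnkdo,qsn] add [ntnz] -> 12 lines: ideu oal qilg bmzp xcaf uxio olqns ntnz npxv hucen mxgf torf

Answer: ideu
oal
qilg
bmzp
xcaf
uxio
olqns
ntnz
npxv
hucen
mxgf
torf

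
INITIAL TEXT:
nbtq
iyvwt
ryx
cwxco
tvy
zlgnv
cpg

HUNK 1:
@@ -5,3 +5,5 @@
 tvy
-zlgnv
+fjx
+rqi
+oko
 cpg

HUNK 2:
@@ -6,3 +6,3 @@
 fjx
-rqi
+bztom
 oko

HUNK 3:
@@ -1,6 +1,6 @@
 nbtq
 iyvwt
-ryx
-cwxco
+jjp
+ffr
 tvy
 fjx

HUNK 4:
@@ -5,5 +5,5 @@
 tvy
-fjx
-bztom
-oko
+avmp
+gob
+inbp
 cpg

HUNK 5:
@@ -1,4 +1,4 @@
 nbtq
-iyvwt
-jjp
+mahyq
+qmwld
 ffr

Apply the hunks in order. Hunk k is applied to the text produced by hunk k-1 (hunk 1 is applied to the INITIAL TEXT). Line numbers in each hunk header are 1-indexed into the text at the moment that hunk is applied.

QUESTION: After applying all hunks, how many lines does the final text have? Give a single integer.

Hunk 1: at line 5 remove [zlgnv] add [fjx,rqi,oko] -> 9 lines: nbtq iyvwt ryx cwxco tvy fjx rqi oko cpg
Hunk 2: at line 6 remove [rqi] add [bztom] -> 9 lines: nbtq iyvwt ryx cwxco tvy fjx bztom oko cpg
Hunk 3: at line 1 remove [ryx,cwxco] add [jjp,ffr] -> 9 lines: nbtq iyvwt jjp ffr tvy fjx bztom oko cpg
Hunk 4: at line 5 remove [fjx,bztom,oko] add [avmp,gob,inbp] -> 9 lines: nbtq iyvwt jjp ffr tvy avmp gob inbp cpg
Hunk 5: at line 1 remove [iyvwt,jjp] add [mahyq,qmwld] -> 9 lines: nbtq mahyq qmwld ffr tvy avmp gob inbp cpg
Final line count: 9

Answer: 9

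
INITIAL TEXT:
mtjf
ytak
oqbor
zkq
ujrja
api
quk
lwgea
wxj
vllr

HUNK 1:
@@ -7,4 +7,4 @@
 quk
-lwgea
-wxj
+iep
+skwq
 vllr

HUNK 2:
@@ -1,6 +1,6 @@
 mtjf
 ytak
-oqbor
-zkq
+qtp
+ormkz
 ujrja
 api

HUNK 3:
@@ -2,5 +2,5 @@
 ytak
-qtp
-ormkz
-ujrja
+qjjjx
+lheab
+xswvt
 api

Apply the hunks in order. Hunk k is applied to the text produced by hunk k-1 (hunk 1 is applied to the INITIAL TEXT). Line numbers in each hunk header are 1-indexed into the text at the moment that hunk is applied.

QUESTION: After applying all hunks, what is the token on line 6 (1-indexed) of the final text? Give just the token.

Hunk 1: at line 7 remove [lwgea,wxj] add [iep,skwq] -> 10 lines: mtjf ytak oqbor zkq ujrja api quk iep skwq vllr
Hunk 2: at line 1 remove [oqbor,zkq] add [qtp,ormkz] -> 10 lines: mtjf ytak qtp ormkz ujrja api quk iep skwq vllr
Hunk 3: at line 2 remove [qtp,ormkz,ujrja] add [qjjjx,lheab,xswvt] -> 10 lines: mtjf ytak qjjjx lheab xswvt api quk iep skwq vllr
Final line 6: api

Answer: api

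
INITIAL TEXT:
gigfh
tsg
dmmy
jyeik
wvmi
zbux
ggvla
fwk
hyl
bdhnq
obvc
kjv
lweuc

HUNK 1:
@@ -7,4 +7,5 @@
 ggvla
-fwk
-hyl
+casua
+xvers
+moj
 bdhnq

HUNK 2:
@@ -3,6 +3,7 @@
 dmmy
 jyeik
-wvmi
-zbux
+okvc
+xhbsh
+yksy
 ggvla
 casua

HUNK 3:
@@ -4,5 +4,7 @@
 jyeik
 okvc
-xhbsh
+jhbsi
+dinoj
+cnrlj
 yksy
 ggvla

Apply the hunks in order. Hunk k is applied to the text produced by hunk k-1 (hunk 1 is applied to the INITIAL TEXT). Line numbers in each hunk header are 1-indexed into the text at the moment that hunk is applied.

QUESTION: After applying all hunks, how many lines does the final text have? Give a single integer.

Answer: 17

Derivation:
Hunk 1: at line 7 remove [fwk,hyl] add [casua,xvers,moj] -> 14 lines: gigfh tsg dmmy jyeik wvmi zbux ggvla casua xvers moj bdhnq obvc kjv lweuc
Hunk 2: at line 3 remove [wvmi,zbux] add [okvc,xhbsh,yksy] -> 15 lines: gigfh tsg dmmy jyeik okvc xhbsh yksy ggvla casua xvers moj bdhnq obvc kjv lweuc
Hunk 3: at line 4 remove [xhbsh] add [jhbsi,dinoj,cnrlj] -> 17 lines: gigfh tsg dmmy jyeik okvc jhbsi dinoj cnrlj yksy ggvla casua xvers moj bdhnq obvc kjv lweuc
Final line count: 17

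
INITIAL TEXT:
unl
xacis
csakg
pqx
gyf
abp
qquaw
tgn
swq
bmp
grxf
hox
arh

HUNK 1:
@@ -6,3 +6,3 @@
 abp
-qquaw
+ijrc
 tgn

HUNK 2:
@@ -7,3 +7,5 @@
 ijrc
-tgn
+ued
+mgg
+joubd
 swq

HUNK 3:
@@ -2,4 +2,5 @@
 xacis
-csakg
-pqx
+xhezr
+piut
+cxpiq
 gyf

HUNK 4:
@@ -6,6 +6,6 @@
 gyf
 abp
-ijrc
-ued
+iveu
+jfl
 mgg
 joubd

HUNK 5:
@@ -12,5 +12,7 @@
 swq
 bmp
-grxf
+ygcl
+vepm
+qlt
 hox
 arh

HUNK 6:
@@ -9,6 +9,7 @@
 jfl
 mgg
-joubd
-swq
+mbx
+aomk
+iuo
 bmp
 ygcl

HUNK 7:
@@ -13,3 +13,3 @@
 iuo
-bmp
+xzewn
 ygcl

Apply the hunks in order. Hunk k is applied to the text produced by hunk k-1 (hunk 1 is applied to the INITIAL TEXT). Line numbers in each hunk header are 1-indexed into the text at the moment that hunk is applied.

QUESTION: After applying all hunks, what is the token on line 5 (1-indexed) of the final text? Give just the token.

Answer: cxpiq

Derivation:
Hunk 1: at line 6 remove [qquaw] add [ijrc] -> 13 lines: unl xacis csakg pqx gyf abp ijrc tgn swq bmp grxf hox arh
Hunk 2: at line 7 remove [tgn] add [ued,mgg,joubd] -> 15 lines: unl xacis csakg pqx gyf abp ijrc ued mgg joubd swq bmp grxf hox arh
Hunk 3: at line 2 remove [csakg,pqx] add [xhezr,piut,cxpiq] -> 16 lines: unl xacis xhezr piut cxpiq gyf abp ijrc ued mgg joubd swq bmp grxf hox arh
Hunk 4: at line 6 remove [ijrc,ued] add [iveu,jfl] -> 16 lines: unl xacis xhezr piut cxpiq gyf abp iveu jfl mgg joubd swq bmp grxf hox arh
Hunk 5: at line 12 remove [grxf] add [ygcl,vepm,qlt] -> 18 lines: unl xacis xhezr piut cxpiq gyf abp iveu jfl mgg joubd swq bmp ygcl vepm qlt hox arh
Hunk 6: at line 9 remove [joubd,swq] add [mbx,aomk,iuo] -> 19 lines: unl xacis xhezr piut cxpiq gyf abp iveu jfl mgg mbx aomk iuo bmp ygcl vepm qlt hox arh
Hunk 7: at line 13 remove [bmp] add [xzewn] -> 19 lines: unl xacis xhezr piut cxpiq gyf abp iveu jfl mgg mbx aomk iuo xzewn ygcl vepm qlt hox arh
Final line 5: cxpiq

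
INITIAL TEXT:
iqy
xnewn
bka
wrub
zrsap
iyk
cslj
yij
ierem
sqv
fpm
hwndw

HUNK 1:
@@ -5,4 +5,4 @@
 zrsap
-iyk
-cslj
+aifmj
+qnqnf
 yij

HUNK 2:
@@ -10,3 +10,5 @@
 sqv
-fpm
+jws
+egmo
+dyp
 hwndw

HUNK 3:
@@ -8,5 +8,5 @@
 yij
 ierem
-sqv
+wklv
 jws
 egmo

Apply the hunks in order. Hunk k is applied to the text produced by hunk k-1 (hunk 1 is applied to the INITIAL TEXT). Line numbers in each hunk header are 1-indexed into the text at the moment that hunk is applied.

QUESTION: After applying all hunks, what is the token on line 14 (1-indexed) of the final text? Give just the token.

Answer: hwndw

Derivation:
Hunk 1: at line 5 remove [iyk,cslj] add [aifmj,qnqnf] -> 12 lines: iqy xnewn bka wrub zrsap aifmj qnqnf yij ierem sqv fpm hwndw
Hunk 2: at line 10 remove [fpm] add [jws,egmo,dyp] -> 14 lines: iqy xnewn bka wrub zrsap aifmj qnqnf yij ierem sqv jws egmo dyp hwndw
Hunk 3: at line 8 remove [sqv] add [wklv] -> 14 lines: iqy xnewn bka wrub zrsap aifmj qnqnf yij ierem wklv jws egmo dyp hwndw
Final line 14: hwndw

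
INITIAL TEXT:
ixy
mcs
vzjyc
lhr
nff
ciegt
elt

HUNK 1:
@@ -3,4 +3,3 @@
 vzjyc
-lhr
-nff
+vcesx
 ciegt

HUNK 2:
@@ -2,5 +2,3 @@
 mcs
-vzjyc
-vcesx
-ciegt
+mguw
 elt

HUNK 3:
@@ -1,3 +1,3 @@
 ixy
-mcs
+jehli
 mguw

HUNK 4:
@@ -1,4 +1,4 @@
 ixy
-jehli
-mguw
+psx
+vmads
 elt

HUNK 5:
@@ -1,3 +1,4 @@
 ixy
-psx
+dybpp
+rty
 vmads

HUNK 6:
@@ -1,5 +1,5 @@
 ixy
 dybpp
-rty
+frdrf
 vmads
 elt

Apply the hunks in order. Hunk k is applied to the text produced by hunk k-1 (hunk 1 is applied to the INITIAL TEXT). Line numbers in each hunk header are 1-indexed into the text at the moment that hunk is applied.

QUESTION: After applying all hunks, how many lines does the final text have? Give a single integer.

Hunk 1: at line 3 remove [lhr,nff] add [vcesx] -> 6 lines: ixy mcs vzjyc vcesx ciegt elt
Hunk 2: at line 2 remove [vzjyc,vcesx,ciegt] add [mguw] -> 4 lines: ixy mcs mguw elt
Hunk 3: at line 1 remove [mcs] add [jehli] -> 4 lines: ixy jehli mguw elt
Hunk 4: at line 1 remove [jehli,mguw] add [psx,vmads] -> 4 lines: ixy psx vmads elt
Hunk 5: at line 1 remove [psx] add [dybpp,rty] -> 5 lines: ixy dybpp rty vmads elt
Hunk 6: at line 1 remove [rty] add [frdrf] -> 5 lines: ixy dybpp frdrf vmads elt
Final line count: 5

Answer: 5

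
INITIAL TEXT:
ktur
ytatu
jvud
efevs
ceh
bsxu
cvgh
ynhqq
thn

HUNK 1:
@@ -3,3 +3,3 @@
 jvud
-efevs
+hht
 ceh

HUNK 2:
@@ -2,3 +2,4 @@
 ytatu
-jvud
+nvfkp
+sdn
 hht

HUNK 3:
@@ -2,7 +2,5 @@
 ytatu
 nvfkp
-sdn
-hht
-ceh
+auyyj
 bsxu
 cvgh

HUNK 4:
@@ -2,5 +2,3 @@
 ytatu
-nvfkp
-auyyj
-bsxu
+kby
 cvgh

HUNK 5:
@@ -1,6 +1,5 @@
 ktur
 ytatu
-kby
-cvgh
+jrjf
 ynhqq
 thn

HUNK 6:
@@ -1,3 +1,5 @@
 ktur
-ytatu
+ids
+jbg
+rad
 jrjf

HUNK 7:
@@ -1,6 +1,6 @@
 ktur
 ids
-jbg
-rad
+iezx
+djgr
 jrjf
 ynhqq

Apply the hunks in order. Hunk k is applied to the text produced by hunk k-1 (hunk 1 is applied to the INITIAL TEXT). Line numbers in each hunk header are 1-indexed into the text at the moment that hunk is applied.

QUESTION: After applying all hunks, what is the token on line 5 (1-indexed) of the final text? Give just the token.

Hunk 1: at line 3 remove [efevs] add [hht] -> 9 lines: ktur ytatu jvud hht ceh bsxu cvgh ynhqq thn
Hunk 2: at line 2 remove [jvud] add [nvfkp,sdn] -> 10 lines: ktur ytatu nvfkp sdn hht ceh bsxu cvgh ynhqq thn
Hunk 3: at line 2 remove [sdn,hht,ceh] add [auyyj] -> 8 lines: ktur ytatu nvfkp auyyj bsxu cvgh ynhqq thn
Hunk 4: at line 2 remove [nvfkp,auyyj,bsxu] add [kby] -> 6 lines: ktur ytatu kby cvgh ynhqq thn
Hunk 5: at line 1 remove [kby,cvgh] add [jrjf] -> 5 lines: ktur ytatu jrjf ynhqq thn
Hunk 6: at line 1 remove [ytatu] add [ids,jbg,rad] -> 7 lines: ktur ids jbg rad jrjf ynhqq thn
Hunk 7: at line 1 remove [jbg,rad] add [iezx,djgr] -> 7 lines: ktur ids iezx djgr jrjf ynhqq thn
Final line 5: jrjf

Answer: jrjf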